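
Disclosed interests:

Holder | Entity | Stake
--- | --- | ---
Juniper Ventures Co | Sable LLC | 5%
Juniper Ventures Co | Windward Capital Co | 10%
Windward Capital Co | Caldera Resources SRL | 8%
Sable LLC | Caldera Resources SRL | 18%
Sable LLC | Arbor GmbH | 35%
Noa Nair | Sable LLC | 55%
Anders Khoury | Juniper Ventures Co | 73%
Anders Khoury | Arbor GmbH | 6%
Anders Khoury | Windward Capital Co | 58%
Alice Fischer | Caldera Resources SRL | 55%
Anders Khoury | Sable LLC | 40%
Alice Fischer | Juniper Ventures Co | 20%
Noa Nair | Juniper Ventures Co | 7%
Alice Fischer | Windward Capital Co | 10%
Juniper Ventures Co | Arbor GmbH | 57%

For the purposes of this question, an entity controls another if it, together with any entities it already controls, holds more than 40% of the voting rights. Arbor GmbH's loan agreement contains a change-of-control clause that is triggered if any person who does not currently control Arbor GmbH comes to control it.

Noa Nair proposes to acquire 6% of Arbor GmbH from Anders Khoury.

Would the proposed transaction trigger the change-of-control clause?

Yes

The purchase adds only to Noa's holdings (Anders's stake shrinks), so Noa is the only person who could newly come to control Arbor.
Noa holds 55% of Sable, so Noa controls Sable.
In Arbor, Noa's side holds only 35%, not > 40%.
So before the transaction, Noa does not control Arbor.
After the purchase, Noa holds 6% of Arbor directly, and Anders's stake falls to 0%.
Sable and Noa together hold 35% + 6% = 41% of Arbor, so Noa controls Arbor.
Noa did not control Arbor before and does after, so the clause is triggered.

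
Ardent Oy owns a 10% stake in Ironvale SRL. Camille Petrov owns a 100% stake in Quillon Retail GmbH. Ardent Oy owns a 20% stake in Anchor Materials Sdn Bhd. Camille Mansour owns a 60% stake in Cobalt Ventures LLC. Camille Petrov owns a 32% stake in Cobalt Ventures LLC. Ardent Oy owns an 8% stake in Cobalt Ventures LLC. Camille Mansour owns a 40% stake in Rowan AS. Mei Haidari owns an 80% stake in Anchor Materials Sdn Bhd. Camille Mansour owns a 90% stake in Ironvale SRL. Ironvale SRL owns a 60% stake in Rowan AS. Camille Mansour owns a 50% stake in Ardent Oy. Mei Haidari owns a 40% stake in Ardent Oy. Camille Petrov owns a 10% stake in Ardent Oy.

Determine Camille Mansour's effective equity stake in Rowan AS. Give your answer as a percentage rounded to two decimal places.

Camille Mansour reaches Rowan along 3 paths.
Direct stake: 40% = 40%.
Via Ironvale: 90% × 60% = 54%.
Via Ardent → Ironvale: 50% × 10% × 60% = 3%.
Total: 40% + 54% + 3% = 97%.
Rounded: 97.00%.

97.00%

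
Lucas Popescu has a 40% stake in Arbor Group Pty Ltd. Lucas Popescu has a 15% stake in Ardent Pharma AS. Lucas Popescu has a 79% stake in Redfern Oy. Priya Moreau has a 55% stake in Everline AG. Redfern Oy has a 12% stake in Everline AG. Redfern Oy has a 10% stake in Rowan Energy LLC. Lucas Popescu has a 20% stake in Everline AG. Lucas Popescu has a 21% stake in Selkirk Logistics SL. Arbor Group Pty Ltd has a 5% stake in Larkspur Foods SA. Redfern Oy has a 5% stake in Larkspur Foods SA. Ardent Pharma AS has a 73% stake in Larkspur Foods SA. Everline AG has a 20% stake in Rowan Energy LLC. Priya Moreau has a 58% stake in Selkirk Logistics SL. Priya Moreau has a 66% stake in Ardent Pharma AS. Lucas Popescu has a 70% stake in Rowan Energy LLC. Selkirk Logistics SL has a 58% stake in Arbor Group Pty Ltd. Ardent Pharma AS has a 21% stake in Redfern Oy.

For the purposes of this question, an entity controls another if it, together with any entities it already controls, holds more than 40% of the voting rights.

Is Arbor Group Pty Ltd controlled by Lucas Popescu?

Lucas holds 79% of Redfern, so Lucas controls Redfern.
Lucas and Redfern together hold 70% + 10% = 80% of Rowan, so Lucas controls Rowan.
In Arbor, Lucas's side holds only 40%, not > 40%.
So Lucas does not control Arbor.

No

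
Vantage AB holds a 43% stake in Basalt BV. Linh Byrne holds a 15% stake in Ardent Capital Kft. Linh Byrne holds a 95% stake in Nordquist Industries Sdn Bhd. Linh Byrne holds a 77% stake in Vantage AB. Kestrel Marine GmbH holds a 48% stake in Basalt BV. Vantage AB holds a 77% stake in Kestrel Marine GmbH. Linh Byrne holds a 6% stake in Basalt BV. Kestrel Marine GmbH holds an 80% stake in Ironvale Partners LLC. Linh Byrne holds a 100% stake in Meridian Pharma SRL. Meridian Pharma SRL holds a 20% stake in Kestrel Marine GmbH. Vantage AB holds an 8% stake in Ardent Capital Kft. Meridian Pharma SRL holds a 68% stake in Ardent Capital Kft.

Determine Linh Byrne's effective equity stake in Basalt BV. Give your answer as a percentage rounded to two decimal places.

77.17%

Linh reaches Basalt along 4 paths.
Via Vantage: 77% × 43% = 33.11%.
Via Meridian → Kestrel: 100% × 20% × 48% = 9.6%.
Via Vantage → Kestrel: 77% × 77% × 48% = 28.4592%.
Direct stake: 6% = 6%.
Total: 33.11% + 9.6% + 28.4592% + 6% = 77.1692%.
Rounded: 77.17%.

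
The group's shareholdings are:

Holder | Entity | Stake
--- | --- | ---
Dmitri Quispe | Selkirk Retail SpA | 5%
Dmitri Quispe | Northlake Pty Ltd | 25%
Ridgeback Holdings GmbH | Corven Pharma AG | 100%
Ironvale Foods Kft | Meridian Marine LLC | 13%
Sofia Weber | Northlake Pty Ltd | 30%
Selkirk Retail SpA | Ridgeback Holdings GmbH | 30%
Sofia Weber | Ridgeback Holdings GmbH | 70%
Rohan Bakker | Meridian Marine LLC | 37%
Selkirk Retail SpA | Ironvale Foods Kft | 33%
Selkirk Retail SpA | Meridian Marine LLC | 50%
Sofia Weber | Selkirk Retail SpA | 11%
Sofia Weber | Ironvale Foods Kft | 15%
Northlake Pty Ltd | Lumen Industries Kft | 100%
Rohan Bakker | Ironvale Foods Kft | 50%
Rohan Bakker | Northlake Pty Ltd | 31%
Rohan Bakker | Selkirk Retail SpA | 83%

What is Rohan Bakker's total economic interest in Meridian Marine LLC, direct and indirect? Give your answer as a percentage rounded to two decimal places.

88.56%

Rohan reaches Meridian along 4 paths.
Via Selkirk → Ironvale: 83% × 33% × 13% = 3.5607%.
Via Ironvale: 50% × 13% = 6.5%.
Direct stake: 37% = 37%.
Via Selkirk: 83% × 50% = 41.5%.
Total: 3.5607% + 6.5% + 37% + 41.5% = 88.5607%.
Rounded: 88.56%.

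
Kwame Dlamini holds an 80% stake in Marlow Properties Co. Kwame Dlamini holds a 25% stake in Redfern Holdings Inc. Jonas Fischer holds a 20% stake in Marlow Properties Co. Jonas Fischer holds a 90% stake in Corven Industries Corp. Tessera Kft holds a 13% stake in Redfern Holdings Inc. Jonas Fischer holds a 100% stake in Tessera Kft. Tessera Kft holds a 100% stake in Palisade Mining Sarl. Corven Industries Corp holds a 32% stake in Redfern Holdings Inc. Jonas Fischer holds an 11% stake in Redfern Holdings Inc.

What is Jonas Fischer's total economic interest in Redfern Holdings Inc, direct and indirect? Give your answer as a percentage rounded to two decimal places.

52.80%

Jonas reaches Redfern along 3 paths.
Via Corven: 90% × 32% = 28.8%.
Via Tessera: 100% × 13% = 13%.
Direct stake: 11% = 11%.
Total: 28.8% + 13% + 11% = 52.8%.
Rounded: 52.80%.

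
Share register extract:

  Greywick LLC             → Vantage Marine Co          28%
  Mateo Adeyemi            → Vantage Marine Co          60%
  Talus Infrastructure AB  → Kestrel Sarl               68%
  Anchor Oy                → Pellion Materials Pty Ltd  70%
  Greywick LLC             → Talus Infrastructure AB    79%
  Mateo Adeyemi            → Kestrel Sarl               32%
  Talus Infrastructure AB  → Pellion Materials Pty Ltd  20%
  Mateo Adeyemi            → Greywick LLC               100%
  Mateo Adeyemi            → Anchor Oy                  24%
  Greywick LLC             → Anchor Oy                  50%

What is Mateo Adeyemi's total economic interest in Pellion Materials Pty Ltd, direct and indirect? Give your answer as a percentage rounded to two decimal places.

Mateo reaches Pellion along 3 paths.
Via Greywick → Talus: 100% × 79% × 20% = 15.8%.
Via Anchor: 24% × 70% = 16.8%.
Via Greywick → Anchor: 100% × 50% × 70% = 35%.
Total: 15.8% + 16.8% + 35% = 67.6%.
Rounded: 67.60%.

67.60%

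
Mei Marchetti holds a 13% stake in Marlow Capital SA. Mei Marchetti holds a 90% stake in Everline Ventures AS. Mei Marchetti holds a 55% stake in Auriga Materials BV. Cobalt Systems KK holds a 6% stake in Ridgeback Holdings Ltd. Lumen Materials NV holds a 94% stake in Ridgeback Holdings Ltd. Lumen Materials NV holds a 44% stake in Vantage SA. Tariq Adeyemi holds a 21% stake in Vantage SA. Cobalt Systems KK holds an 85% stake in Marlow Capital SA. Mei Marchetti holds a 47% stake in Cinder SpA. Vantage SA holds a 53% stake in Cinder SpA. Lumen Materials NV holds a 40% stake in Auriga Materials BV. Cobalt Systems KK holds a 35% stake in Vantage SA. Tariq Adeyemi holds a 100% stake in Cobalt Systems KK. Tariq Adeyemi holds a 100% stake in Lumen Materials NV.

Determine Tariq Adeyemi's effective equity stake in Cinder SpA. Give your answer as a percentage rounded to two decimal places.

53.00%

Tariq reaches Cinder along 3 paths.
Via Cobalt → Vantage: 100% × 35% × 53% = 18.55%.
Via Lumen → Vantage: 100% × 44% × 53% = 23.32%.
Via Vantage: 21% × 53% = 11.13%.
Total: 18.55% + 23.32% + 11.13% = 53%.
Rounded: 53.00%.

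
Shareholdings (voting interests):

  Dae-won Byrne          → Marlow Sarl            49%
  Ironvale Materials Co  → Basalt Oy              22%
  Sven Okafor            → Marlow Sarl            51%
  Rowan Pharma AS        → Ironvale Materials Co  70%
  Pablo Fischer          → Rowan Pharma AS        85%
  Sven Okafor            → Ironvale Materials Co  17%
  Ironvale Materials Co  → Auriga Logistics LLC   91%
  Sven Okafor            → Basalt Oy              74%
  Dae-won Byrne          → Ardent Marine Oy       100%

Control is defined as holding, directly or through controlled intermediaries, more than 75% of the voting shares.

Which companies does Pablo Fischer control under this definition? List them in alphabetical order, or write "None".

Rowan Pharma AS

Pablo holds 85% of Rowan, so Pablo controls Rowan.
No other company's threshold is met.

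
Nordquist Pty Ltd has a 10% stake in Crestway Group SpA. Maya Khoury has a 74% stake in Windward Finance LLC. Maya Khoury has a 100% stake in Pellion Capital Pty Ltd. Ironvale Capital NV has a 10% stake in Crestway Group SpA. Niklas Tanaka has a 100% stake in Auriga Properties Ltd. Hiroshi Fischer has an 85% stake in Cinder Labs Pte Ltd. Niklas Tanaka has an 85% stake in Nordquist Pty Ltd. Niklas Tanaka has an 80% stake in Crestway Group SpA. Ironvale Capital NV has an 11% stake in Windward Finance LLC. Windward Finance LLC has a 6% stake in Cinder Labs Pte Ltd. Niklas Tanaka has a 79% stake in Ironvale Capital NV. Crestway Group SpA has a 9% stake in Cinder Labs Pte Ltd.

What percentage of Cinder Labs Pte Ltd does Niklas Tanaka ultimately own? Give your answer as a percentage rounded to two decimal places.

Niklas reaches Cinder along 4 paths.
Via Ironvale → Crestway: 79% × 10% × 9% = 0.711%.
Via Crestway: 80% × 9% = 7.2%.
Via Nordquist → Crestway: 85% × 10% × 9% = 0.765%.
Via Ironvale → Windward: 79% × 11% × 6% = 0.5214%.
Total: 0.711% + 7.2% + 0.765% + 0.5214% = 9.1974%.
Rounded: 9.20%.

9.20%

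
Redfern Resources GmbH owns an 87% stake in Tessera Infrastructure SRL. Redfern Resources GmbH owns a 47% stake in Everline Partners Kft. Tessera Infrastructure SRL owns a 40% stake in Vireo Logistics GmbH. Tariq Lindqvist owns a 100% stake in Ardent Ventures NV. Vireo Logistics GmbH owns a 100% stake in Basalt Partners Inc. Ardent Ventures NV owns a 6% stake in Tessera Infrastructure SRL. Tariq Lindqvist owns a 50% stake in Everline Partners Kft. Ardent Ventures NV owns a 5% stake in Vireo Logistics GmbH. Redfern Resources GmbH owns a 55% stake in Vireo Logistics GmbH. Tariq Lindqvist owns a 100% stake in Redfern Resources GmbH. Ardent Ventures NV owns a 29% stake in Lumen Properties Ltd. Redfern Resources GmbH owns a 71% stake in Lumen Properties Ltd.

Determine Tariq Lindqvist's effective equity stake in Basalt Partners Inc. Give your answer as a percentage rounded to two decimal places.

Tariq reaches Basalt along 4 paths.
Via Redfern → Tessera → Vireo: 100% × 87% × 40% × 100% = 34.8%.
Via Ardent → Tessera → Vireo: 100% × 6% × 40% × 100% = 2.4%.
Via Ardent → Vireo: 100% × 5% × 100% = 5%.
Via Redfern → Vireo: 100% × 55% × 100% = 55%.
Total: 34.8% + 2.4% + 5% + 55% = 97.2%.
Rounded: 97.20%.

97.20%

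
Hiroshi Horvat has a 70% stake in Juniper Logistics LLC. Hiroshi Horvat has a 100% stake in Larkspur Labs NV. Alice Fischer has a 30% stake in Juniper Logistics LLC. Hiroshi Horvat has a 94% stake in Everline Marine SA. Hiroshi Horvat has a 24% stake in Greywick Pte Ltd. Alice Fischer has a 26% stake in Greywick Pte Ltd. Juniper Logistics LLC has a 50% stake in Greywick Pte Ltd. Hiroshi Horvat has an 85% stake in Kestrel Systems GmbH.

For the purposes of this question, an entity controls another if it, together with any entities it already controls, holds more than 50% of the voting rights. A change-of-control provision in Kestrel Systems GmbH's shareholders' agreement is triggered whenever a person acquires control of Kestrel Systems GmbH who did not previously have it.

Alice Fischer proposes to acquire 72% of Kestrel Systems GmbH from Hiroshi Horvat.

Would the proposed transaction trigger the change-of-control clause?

Yes

The purchase adds only to Alice's holdings (Hiroshi's stake shrinks), so Alice is the only person who could newly come to control Kestrel.
Alice's largest direct stake is 30% in Juniper, which does not meet the threshold, so Alice controls no company.
Neither Alice nor any entity Alice controls holds any voting interest in Kestrel.
So before the transaction, Alice does not control Kestrel.
After the purchase, Alice holds 72% of Kestrel directly, and Hiroshi's stake falls to 13%.
Alice holds 72% of Kestrel, so Alice controls Kestrel.
Alice did not control Kestrel before and does after, so the clause is triggered.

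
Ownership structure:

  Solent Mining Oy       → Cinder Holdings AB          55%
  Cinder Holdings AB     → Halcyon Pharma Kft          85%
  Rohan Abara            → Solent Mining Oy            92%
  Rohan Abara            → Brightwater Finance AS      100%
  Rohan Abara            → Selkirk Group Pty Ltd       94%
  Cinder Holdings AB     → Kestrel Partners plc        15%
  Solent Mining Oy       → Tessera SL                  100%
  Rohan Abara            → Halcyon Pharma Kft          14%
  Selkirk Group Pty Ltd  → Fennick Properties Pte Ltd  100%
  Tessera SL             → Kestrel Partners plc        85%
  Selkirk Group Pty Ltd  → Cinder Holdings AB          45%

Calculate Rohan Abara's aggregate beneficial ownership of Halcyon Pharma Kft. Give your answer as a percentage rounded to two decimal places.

Rohan reaches Halcyon along 3 paths.
Via Solent → Cinder: 92% × 55% × 85% = 43.01%.
Via Selkirk → Cinder: 94% × 45% × 85% = 35.955%.
Direct stake: 14% = 14%.
Total: 43.01% + 35.955% + 14% = 92.965%.
Rounded: 92.97%.

92.97%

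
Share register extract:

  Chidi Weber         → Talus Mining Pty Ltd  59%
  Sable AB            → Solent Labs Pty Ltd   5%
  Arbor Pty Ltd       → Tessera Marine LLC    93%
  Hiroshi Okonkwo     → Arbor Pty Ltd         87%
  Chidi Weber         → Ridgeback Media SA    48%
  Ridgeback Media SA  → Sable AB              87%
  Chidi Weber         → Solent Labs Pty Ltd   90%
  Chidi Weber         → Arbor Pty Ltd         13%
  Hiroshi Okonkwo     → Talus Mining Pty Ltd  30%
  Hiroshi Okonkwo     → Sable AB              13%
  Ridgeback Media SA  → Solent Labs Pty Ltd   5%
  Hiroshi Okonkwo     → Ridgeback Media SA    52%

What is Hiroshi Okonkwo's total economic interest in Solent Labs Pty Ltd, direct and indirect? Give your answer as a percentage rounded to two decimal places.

5.51%

Hiroshi reaches Solent along 3 paths.
Via Ridgeback: 52% × 5% = 2.6%.
Via Ridgeback → Sable: 52% × 87% × 5% = 2.262%.
Via Sable: 13% × 5% = 0.65%.
Total: 2.6% + 2.262% + 0.65% = 5.512%.
Rounded: 5.51%.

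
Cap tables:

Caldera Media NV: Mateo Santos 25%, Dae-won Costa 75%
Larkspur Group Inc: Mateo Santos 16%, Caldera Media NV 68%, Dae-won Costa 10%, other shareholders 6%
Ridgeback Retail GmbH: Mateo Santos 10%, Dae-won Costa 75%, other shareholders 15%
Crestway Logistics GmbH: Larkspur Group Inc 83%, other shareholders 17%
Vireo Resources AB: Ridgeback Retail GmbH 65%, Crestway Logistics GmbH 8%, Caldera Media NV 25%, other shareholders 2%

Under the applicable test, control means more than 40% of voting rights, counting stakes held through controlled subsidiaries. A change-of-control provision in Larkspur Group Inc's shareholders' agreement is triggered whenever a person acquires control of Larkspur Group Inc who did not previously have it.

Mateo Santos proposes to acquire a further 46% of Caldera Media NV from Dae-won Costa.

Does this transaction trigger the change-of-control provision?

Yes

The purchase adds only to Mateo's holdings (Dae-won's stake shrinks), so Mateo is the only person who could newly come to control Larkspur.
Mateo's largest direct stake is 25% in Caldera, which does not meet the threshold, so Mateo controls no company.
In Larkspur, Mateo's side holds only 16%, not > 40%.
So before the transaction, Mateo does not control Larkspur.
After the purchase, Mateo's direct stake in Caldera rises to 25% + 46% = 71%, and Dae-won's stake falls to 29%.
Mateo holds 71% of Caldera, so Mateo controls Caldera.
Mateo and Caldera together hold 16% + 68% = 84% of Larkspur, so Mateo controls Larkspur.
Mateo did not control Larkspur before and does after, so the clause is triggered.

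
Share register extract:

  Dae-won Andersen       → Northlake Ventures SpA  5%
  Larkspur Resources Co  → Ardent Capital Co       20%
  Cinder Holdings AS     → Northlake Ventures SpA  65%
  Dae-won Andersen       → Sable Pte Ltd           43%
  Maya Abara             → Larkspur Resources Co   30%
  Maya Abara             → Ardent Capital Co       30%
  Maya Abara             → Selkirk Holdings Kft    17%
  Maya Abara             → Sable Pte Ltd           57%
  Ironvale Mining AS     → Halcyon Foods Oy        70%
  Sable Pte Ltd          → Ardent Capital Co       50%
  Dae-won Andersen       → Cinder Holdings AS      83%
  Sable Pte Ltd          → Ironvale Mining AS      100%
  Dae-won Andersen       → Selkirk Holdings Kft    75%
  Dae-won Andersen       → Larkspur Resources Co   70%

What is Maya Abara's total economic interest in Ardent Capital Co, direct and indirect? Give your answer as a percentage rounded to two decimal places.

Maya reaches Ardent along 3 paths.
Via Sable: 57% × 50% = 28.5%.
Direct stake: 30% = 30%.
Via Larkspur: 30% × 20% = 6%.
Total: 28.5% + 30% + 6% = 64.5%.
Rounded: 64.50%.

64.50%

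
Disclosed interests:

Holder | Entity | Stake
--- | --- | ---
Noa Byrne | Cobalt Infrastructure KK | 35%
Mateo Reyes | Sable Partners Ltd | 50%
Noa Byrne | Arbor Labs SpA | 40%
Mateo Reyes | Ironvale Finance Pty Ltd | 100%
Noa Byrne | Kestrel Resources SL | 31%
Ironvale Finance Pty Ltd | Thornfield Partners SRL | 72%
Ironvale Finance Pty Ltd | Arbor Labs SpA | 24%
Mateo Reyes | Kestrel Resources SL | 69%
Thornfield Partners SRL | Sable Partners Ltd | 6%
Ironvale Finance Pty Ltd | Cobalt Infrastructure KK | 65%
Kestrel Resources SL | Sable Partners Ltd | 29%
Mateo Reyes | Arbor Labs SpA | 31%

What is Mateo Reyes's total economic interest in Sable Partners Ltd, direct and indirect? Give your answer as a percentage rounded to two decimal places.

74.33%

Mateo reaches Sable along 3 paths.
Via Ironvale → Thornfield: 100% × 72% × 6% = 4.32%.
Via Kestrel: 69% × 29% = 20.01%.
Direct stake: 50% = 50%.
Total: 4.32% + 20.01% + 50% = 74.33%.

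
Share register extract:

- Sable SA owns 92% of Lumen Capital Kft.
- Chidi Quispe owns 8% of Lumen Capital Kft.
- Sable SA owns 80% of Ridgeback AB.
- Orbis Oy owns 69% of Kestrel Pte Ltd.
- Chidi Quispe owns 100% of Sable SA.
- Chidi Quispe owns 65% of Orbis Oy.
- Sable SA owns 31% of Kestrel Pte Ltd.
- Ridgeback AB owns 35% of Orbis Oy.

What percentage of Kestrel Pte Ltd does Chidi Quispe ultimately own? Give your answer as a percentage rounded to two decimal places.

Chidi reaches Kestrel along 3 paths.
Via Orbis: 65% × 69% = 44.85%.
Via Sable → Ridgeback → Orbis: 100% × 80% × 35% × 69% = 19.32%.
Via Sable: 100% × 31% = 31%.
Total: 44.85% + 19.32% + 31% = 95.17%.

95.17%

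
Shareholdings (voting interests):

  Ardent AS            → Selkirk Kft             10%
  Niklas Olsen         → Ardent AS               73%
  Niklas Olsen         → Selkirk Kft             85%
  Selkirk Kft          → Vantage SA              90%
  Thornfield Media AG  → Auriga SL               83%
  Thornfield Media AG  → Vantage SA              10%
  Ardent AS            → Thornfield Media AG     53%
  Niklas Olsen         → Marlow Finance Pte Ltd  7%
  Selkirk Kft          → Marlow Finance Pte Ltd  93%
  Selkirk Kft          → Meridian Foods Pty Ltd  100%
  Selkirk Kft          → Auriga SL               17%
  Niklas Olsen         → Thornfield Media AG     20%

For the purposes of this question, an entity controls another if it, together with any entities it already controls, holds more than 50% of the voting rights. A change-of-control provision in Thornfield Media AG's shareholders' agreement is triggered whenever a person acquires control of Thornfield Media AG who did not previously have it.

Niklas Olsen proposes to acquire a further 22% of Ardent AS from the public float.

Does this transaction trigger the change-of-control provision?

No

The purchase changes only Niklas's holdings, so Niklas is the only person who could newly come to control Thornfield.
Niklas holds 73% of Ardent, so Niklas controls Ardent.
Niklas and Ardent together hold 20% + 53% = 73% of Thornfield, so Niklas controls Thornfield.
So Niklas already controls Thornfield before the transaction.
After the purchase, Niklas's direct stake in Ardent rises to 73% + 22% = 95%.
Niklas controlled Thornfield already, so this is not a new person acquiring control; every other person's position is unchanged or reduced.
No new person acquires control, so the clause is not triggered.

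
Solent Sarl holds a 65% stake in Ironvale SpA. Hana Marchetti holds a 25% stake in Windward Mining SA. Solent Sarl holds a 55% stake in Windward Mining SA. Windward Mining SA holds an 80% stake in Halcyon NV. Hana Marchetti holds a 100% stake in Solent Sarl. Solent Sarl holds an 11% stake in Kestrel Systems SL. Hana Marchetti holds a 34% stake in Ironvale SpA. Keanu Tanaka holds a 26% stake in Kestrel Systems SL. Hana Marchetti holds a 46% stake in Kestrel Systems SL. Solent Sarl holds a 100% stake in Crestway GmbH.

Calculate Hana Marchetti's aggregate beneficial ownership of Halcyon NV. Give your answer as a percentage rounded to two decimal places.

64.00%

Hana reaches Halcyon along 2 paths.
Via Windward: 25% × 80% = 20%.
Via Solent → Windward: 100% × 55% × 80% = 44%.
Total: 20% + 44% = 64%.
Rounded: 64.00%.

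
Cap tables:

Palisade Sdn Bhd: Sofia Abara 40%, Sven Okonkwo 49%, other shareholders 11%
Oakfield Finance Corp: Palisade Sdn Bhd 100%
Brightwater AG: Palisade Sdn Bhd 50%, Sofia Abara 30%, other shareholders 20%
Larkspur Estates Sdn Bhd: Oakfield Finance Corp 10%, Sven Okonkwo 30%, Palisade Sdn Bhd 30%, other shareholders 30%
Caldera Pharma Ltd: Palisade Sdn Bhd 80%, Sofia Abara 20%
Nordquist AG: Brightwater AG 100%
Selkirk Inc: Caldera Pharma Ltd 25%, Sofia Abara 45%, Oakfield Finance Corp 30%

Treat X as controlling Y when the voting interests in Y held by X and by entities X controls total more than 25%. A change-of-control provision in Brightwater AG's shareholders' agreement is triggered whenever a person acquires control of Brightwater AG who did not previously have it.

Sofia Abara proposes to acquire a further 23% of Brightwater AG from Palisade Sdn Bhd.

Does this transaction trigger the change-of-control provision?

No

The purchase adds only to Sofia's holdings (Palisade's stake shrinks), so Sofia is the only person who could newly come to control Brightwater.
Sofia holds 40% of Palisade, so Sofia controls Palisade.
Palisade and Sofia together hold 50% + 30% = 80% of Brightwater, so Sofia controls Brightwater.
So Sofia already controls Brightwater before the transaction.
After the purchase, Sofia's direct stake in Brightwater rises to 30% + 23% = 53%, and Palisade's stake falls to 27%.
Sofia controlled Brightwater already, so this is not a new person acquiring control; every other person's position is unchanged or reduced.
No new person acquires control, so the clause is not triggered.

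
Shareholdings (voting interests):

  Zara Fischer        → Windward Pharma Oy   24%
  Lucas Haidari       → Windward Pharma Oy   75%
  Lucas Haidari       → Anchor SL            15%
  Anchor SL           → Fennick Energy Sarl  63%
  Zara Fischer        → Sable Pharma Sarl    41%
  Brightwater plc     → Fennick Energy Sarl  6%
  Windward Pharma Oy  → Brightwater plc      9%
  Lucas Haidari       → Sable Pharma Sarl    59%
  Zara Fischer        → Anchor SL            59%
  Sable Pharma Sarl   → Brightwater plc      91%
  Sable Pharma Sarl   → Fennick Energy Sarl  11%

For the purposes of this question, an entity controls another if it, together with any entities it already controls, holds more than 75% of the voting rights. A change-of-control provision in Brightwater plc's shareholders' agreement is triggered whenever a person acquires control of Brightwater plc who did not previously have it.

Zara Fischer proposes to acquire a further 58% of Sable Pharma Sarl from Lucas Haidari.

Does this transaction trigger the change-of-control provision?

The purchase adds only to Zara's holdings (Lucas's stake shrinks), so Zara is the only person who could newly come to control Brightwater.
Zara's largest direct stake is 59% in Anchor, which does not meet the threshold, so Zara controls no company.
Neither Zara nor any entity Zara controls holds any voting interest in Brightwater.
So before the transaction, Zara does not control Brightwater.
After the purchase, Zara's direct stake in Sable rises to 41% + 58% = 99%, and Lucas's stake falls to 1%.
Zara holds 99% of Sable, so Zara controls Sable.
Sable holds 91% of Brightwater, so Zara controls Brightwater.
Zara did not control Brightwater before and does after, so the clause is triggered.

Yes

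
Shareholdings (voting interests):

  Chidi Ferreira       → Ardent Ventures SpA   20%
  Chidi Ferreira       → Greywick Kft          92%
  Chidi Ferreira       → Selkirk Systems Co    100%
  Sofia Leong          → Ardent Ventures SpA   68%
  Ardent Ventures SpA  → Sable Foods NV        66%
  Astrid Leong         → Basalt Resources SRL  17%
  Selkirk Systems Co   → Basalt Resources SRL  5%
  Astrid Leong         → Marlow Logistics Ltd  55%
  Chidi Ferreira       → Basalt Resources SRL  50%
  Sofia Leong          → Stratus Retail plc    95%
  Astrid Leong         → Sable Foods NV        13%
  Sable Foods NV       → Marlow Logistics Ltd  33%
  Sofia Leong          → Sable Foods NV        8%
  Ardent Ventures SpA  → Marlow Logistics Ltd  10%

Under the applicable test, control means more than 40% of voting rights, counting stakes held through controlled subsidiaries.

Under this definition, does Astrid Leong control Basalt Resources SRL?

No

Astrid holds 55% of Marlow, so Astrid controls Marlow.
In Basalt, Astrid's side holds only 17%, not > 40%.
So Astrid does not control Basalt.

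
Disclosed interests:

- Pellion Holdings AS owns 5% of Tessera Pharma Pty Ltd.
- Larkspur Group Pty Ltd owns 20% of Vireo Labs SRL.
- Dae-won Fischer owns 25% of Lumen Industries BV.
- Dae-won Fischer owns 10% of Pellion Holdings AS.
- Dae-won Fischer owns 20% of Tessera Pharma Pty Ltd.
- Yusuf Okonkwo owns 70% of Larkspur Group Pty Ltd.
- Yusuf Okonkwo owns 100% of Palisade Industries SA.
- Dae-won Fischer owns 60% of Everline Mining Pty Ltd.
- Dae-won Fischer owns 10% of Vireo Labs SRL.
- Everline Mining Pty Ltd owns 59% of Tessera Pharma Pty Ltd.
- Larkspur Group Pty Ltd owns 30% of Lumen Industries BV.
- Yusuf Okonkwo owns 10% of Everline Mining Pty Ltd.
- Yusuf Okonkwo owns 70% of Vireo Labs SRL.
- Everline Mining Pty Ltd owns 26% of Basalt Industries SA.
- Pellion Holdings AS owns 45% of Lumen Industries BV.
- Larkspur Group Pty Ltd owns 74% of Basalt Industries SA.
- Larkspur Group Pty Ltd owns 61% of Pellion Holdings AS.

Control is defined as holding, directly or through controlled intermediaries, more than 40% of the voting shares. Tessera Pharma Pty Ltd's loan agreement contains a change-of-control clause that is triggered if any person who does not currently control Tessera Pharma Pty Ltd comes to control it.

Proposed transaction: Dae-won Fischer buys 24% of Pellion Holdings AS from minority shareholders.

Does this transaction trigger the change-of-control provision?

No

The purchase changes only Dae-won's holdings, so Dae-won is the only person who could newly come to control Tessera.
Dae-won holds 60% of Everline, so Dae-won controls Everline.
Everline and Dae-won together hold 59% + 20% = 79% of Tessera, so Dae-won controls Tessera.
So Dae-won already controls Tessera before the transaction.
After the purchase, Dae-won's direct stake in Pellion rises to 10% + 24% = 34%.
Dae-won controlled Tessera already, so this is not a new person acquiring control; every other person's position is unchanged or reduced.
No new person acquires control, so the clause is not triggered.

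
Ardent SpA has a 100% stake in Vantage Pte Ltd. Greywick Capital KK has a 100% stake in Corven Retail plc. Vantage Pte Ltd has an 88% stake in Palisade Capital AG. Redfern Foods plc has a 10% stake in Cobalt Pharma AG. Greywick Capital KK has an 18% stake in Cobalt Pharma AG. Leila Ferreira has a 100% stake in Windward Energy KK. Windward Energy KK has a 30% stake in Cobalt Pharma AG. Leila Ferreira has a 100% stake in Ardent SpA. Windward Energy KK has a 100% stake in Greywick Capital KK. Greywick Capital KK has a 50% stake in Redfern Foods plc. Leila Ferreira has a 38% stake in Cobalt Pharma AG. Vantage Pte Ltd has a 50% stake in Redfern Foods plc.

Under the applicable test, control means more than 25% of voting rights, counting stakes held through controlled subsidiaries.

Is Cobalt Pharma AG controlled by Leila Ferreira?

Leila holds 100% of Windward, so Leila controls Windward.
Windward holds 100% of Greywick, so Leila controls Greywick.
Leila holds 100% of Ardent, so Leila controls Ardent.
Ardent holds 100% of Vantage, so Leila controls Vantage.
Greywick and Vantage together hold 50% + 50% = 100% of Redfern, so Leila controls Redfern.
Leila and Windward and Greywick and Redfern together hold 38% + 30% + 18% + 10% = 96% of Cobalt, so Leila controls Cobalt.

Yes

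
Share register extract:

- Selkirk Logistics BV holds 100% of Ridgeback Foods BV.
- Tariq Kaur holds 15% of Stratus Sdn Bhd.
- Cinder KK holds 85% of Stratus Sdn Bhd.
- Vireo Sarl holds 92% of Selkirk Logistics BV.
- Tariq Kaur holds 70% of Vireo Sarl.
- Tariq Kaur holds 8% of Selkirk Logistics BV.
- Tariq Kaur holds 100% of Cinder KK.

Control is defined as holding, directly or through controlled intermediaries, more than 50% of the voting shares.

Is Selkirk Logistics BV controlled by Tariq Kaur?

Yes

Tariq holds 70% of Vireo, so Tariq controls Vireo.
Vireo and Tariq together hold 92% + 8% = 100% of Selkirk, so Tariq controls Selkirk.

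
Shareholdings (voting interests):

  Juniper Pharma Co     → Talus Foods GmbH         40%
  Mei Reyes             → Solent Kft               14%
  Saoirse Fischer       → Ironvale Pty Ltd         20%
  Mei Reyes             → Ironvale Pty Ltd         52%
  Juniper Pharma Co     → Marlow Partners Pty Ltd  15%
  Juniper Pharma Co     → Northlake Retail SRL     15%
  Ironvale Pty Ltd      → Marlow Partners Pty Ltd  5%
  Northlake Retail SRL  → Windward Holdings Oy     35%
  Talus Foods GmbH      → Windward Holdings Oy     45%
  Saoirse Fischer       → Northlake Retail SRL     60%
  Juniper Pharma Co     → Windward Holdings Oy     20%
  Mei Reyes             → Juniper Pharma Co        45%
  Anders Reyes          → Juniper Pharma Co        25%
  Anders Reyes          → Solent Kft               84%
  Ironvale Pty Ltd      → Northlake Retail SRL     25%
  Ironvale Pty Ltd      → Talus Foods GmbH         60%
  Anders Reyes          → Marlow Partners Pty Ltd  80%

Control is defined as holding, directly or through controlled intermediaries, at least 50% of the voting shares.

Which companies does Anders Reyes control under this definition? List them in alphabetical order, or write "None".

Marlow Partners Pty Ltd, Solent Kft

Anders holds 80% of Marlow, so Anders controls Marlow.
Anders holds 84% of Solent, so Anders controls Solent.
No other company's threshold is met.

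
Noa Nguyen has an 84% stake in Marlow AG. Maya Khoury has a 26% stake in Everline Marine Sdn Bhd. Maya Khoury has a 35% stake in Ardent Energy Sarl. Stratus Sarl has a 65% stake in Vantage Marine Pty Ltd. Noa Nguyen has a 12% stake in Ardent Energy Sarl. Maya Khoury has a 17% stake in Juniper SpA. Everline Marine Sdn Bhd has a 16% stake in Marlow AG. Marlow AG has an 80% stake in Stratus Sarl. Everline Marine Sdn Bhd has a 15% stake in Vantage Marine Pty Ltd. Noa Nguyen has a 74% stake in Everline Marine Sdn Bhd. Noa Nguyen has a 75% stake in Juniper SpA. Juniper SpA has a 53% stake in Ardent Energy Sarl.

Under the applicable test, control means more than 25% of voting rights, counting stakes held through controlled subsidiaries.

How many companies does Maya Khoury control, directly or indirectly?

Maya holds 26% of Everline, so Maya controls Everline.
Maya holds 35% of Ardent, so Maya controls Ardent.
No other company's threshold is met.
Maya controls 2 companies.

2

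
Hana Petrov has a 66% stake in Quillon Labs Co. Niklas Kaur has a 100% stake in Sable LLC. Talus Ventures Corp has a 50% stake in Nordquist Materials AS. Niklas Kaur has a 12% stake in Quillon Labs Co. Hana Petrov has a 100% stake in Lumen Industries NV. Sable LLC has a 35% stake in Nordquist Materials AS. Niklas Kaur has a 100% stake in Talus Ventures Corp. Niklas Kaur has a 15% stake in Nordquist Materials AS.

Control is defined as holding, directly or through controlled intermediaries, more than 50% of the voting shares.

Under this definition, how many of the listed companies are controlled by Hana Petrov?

2

Hana holds 100% of Lumen, so Hana controls Lumen.
Hana holds 66% of Quillon, so Hana controls Quillon.
No other company's threshold is met.
Hana controls 2 companies.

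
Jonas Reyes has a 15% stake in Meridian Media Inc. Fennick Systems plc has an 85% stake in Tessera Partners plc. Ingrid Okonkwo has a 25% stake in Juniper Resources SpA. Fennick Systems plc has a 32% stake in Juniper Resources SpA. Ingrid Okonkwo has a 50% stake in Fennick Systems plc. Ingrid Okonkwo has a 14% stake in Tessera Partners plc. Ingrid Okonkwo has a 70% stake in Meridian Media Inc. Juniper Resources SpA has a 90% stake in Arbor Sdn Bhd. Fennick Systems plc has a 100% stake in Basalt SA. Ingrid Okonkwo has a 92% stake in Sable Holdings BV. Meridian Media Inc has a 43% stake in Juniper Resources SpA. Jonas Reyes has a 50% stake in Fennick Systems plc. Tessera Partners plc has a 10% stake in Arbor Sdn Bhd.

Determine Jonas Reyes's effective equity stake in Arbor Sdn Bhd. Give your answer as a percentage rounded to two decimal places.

Jonas reaches Arbor along 3 paths.
Via Fennick → Juniper: 50% × 32% × 90% = 14.4%.
Via Meridian → Juniper: 15% × 43% × 90% = 5.805%.
Via Fennick → Tessera: 50% × 85% × 10% = 4.25%.
Total: 14.4% + 5.805% + 4.25% = 24.455%.
Rounded: 24.46%.

24.46%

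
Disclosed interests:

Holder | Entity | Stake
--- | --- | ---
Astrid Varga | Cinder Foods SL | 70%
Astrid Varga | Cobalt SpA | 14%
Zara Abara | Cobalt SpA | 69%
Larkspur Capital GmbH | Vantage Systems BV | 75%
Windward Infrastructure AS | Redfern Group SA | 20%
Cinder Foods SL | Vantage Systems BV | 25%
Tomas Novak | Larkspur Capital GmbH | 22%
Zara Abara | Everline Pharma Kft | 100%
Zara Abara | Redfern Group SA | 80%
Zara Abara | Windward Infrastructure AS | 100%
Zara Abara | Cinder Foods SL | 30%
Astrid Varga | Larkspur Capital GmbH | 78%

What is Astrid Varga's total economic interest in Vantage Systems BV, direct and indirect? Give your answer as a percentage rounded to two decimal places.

Astrid reaches Vantage along 2 paths.
Via Larkspur: 78% × 75% = 58.5%.
Via Cinder: 70% × 25% = 17.5%.
Total: 58.5% + 17.5% = 76%.
Rounded: 76.00%.

76.00%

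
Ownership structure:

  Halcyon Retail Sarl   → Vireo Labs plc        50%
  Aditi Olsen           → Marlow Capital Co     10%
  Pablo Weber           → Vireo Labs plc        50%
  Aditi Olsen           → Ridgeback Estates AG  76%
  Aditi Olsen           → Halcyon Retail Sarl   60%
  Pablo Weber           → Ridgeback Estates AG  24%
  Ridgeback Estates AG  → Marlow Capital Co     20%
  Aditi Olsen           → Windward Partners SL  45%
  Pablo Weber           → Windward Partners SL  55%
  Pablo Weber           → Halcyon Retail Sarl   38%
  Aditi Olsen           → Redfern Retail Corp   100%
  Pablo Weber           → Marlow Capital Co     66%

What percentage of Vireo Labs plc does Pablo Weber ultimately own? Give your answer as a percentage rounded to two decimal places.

69.00%

Pablo reaches Vireo along 2 paths.
Direct stake: 50% = 50%.
Via Halcyon: 38% × 50% = 19%.
Total: 50% + 19% = 69%.
Rounded: 69.00%.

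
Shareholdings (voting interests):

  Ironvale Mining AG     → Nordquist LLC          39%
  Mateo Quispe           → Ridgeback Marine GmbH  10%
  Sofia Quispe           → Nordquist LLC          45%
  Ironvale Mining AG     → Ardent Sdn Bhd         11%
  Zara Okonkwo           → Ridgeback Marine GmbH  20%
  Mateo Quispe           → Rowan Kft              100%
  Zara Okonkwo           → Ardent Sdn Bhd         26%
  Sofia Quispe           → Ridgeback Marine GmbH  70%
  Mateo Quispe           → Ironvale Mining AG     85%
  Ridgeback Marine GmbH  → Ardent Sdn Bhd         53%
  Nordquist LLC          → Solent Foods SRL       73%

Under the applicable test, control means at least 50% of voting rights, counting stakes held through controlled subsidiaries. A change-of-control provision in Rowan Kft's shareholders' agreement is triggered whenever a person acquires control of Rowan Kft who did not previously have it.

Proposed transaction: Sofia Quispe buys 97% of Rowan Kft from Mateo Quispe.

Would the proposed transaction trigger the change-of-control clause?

Yes

The purchase adds only to Sofia's holdings (Mateo's stake shrinks), so Sofia is the only person who could newly come to control Rowan.
Sofia holds 70% of Ridgeback, so Sofia controls Ridgeback.
Ridgeback holds 53% of Ardent, so Sofia controls Ardent.
Neither Sofia nor any entity Sofia controls holds any voting interest in Rowan.
So before the transaction, Sofia does not control Rowan.
After the purchase, Sofia holds 97% of Rowan directly, and Mateo's stake falls to 3%.
Sofia holds 97% of Rowan, so Sofia controls Rowan.
Sofia did not control Rowan before and does after, so the clause is triggered.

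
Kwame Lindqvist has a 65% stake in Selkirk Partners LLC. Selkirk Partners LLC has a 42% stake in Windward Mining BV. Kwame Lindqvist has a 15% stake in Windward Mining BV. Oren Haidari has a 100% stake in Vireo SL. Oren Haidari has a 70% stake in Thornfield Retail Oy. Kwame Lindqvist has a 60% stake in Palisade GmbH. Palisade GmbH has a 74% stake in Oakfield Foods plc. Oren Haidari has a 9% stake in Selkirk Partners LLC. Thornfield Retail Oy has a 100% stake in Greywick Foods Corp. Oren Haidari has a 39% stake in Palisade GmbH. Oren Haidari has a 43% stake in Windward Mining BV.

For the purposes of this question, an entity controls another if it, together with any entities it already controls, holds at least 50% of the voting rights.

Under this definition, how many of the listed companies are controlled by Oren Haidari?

Oren holds 70% of Thornfield, so Oren controls Thornfield.
Oren holds 100% of Vireo, so Oren controls Vireo.
Thornfield holds 100% of Greywick, so Oren controls Greywick.
No other company's threshold is met.
Oren controls 3 companies.

3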